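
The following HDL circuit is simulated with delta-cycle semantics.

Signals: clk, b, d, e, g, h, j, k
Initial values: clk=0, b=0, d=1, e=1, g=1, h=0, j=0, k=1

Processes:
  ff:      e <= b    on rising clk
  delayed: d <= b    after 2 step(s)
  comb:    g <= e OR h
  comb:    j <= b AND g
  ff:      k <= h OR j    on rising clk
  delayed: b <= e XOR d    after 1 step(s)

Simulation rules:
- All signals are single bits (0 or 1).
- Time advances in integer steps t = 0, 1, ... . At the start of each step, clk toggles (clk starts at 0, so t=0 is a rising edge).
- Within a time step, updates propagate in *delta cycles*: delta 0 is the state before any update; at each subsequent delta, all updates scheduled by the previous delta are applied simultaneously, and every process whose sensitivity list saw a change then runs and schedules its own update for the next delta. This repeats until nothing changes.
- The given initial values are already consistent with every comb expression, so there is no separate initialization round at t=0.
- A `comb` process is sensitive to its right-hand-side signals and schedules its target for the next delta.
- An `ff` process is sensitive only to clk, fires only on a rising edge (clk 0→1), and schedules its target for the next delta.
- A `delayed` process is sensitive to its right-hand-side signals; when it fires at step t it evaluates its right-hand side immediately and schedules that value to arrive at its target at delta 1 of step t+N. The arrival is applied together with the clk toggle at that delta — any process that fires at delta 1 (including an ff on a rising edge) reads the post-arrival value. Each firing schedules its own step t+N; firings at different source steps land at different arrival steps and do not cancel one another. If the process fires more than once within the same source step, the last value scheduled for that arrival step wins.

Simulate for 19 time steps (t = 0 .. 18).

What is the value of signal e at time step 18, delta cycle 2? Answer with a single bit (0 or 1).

1

t=0 Δ0: e=1 h=0 j=0 g=1 b=0 k=1 d=1 clk=0
  Δ1: clk:0→1
  Δ2: e:1→0, k:1→0
  Δ3: g:1→0
  (3Δ to stable)
t=1 Δ0: e=0 h=0 j=0 g=0 b=0 k=0 d=1 clk=1
  Δ1: b:0→1, clk:1→0
  (1Δ to stable)
t=2 Δ0: e=0 h=0 j=0 g=0 b=1 k=0 d=1 clk=0
  Δ1: clk:0→1
  Δ2: e:0→1
  Δ3: g:0→1
  Δ4: j:0→1
  (4Δ to stable)
t=3 Δ0: e=1 h=0 j=1 g=1 b=1 k=0 d=1 clk=1
  Δ1: b:1→0, clk:1→0
  Δ2: j:1→0
  (2Δ to stable)
t=4 Δ0: e=1 h=0 j=0 g=1 b=0 k=0 d=1 clk=0
  Δ1: clk:0→1
  Δ2: e:1→0
  Δ3: g:1→0
  (3Δ to stable)
t=5 Δ0: e=0 h=0 j=0 g=0 b=0 k=0 d=1 clk=1
  Δ1: b:0→1, d:1→0, clk:1→0
  (1Δ to stable)
t=6 Δ0: e=0 h=0 j=0 g=0 b=1 k=0 d=0 clk=0
  Δ1: b:1→0, clk:0→1
  (1Δ to stable)
t=7 Δ0: e=0 h=0 j=0 g=0 b=0 k=0 d=0 clk=1
  Δ1: d:0→1, clk:1→0
  (1Δ to stable)
t=8 Δ0: e=0 h=0 j=0 g=0 b=0 k=0 d=1 clk=0
  Δ1: b:0→1, d:1→0, clk:0→1
  Δ2: e:0→1
  Δ3: g:0→1
  Δ4: j:0→1
  (4Δ to stable)
t=9 Δ0: e=1 h=0 j=1 g=1 b=1 k=0 d=0 clk=1
  Δ1: clk:1→0
  (1Δ to stable)
t=10 Δ0: e=1 h=0 j=1 g=1 b=1 k=0 d=0 clk=0
  Δ1: d:0→1, clk:0→1
  Δ2: k:0→1
  (2Δ to stable)
t=11 Δ0: e=1 h=0 j=1 g=1 b=1 k=1 d=1 clk=1
  Δ1: b:1→0, clk:1→0
  Δ2: j:1→0
  (2Δ to stable)
t=12 Δ0: e=1 h=0 j=0 g=1 b=0 k=1 d=1 clk=0
  Δ1: clk:0→1
  Δ2: e:1→0, k:1→0
  Δ3: g:1→0
  (3Δ to stable)
t=13 Δ0: e=0 h=0 j=0 g=0 b=0 k=0 d=1 clk=1
  Δ1: b:0→1, d:1→0, clk:1→0
  (1Δ to stable)
t=14 Δ0: e=0 h=0 j=0 g=0 b=1 k=0 d=0 clk=0
  Δ1: b:1→0, clk:0→1
  (1Δ to stable)
t=15 Δ0: e=0 h=0 j=0 g=0 b=0 k=0 d=0 clk=1
  Δ1: d:0→1, clk:1→0
  (1Δ to stable)
t=16 Δ0: e=0 h=0 j=0 g=0 b=0 k=0 d=1 clk=0
  Δ1: b:0→1, d:1→0, clk:0→1
  Δ2: e:0→1
  Δ3: g:0→1
  Δ4: j:0→1
  (4Δ to stable)
t=17 Δ0: e=1 h=0 j=1 g=1 b=1 k=0 d=0 clk=1
  Δ1: clk:1→0
  (1Δ to stable)
t=18 Δ0: e=1 h=0 j=1 g=1 b=1 k=0 d=0 clk=0
  Δ1: d:0→1, clk:0→1
  Δ2: k:0→1
  (2Δ to stable)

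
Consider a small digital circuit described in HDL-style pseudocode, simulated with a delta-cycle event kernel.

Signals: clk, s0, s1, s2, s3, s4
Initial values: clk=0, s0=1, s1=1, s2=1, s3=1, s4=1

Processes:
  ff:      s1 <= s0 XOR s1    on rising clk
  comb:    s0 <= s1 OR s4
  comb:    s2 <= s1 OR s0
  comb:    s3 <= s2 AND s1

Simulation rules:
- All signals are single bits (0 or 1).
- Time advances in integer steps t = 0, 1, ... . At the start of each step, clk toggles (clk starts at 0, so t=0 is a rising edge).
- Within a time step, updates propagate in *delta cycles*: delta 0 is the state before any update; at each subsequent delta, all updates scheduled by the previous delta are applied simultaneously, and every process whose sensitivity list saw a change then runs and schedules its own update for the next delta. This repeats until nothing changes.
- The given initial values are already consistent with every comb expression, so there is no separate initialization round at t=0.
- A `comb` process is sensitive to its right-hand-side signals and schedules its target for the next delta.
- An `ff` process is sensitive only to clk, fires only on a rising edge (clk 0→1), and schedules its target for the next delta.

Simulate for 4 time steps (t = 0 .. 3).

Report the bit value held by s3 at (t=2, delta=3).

[bits: s3,s2,clk,s0,s4,s1]
t=0: Δ0=110111 Δ1=111111 Δ2=111110 Δ3=011110 | 3Δ
t=1: Δ0=011110 Δ1=010110 | 1Δ
t=2: Δ0=010110 Δ1=011110 Δ2=011111 Δ3=111111 | 3Δ
t=3: Δ0=111111 Δ1=110111 | 1Δ

1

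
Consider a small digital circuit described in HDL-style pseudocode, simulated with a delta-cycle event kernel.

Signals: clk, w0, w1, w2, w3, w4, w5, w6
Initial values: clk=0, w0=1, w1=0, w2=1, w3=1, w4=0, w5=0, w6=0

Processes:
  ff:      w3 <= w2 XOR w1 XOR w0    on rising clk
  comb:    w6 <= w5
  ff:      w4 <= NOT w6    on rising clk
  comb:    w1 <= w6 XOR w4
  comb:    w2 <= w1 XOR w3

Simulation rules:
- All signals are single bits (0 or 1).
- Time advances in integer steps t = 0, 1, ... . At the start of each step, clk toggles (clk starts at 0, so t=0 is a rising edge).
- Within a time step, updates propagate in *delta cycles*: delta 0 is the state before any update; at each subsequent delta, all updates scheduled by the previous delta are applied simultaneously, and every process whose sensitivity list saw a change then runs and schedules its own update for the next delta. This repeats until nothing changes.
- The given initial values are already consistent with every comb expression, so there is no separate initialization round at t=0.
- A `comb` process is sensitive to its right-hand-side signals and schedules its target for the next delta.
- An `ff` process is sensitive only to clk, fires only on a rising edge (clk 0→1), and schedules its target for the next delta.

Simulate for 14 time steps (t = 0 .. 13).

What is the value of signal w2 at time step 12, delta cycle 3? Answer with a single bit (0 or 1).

1

t0.Δ0 w0=1 clk=0 w3=1 w1=0 w4=0 w2=1 w6=0 w5=0
t0.Δ1 w0=1 clk=1 w3=1 w1=0 w4=0 w2=1 w6=0 w5=0
t0.Δ2 w0=1 clk=1 w3=0 w1=0 w4=1 w2=1 w6=0 w5=0
t0.Δ3 w0=1 clk=1 w3=0 w1=1 w4=1 w2=0 w6=0 w5=0
t0.Δ4 w0=1 clk=1 w3=0 w1=1 w4=1 w2=1 w6=0 w5=0
t1.Δ0 w0=1 clk=1 w3=0 w1=1 w4=1 w2=1 w6=0 w5=0
t1.Δ1 w0=1 clk=0 w3=0 w1=1 w4=1 w2=1 w6=0 w5=0
t2.Δ0 w0=1 clk=0 w3=0 w1=1 w4=1 w2=1 w6=0 w5=0
t2.Δ1 w0=1 clk=1 w3=0 w1=1 w4=1 w2=1 w6=0 w5=0
t2.Δ2 w0=1 clk=1 w3=1 w1=1 w4=1 w2=1 w6=0 w5=0
t2.Δ3 w0=1 clk=1 w3=1 w1=1 w4=1 w2=0 w6=0 w5=0
t3.Δ0 w0=1 clk=1 w3=1 w1=1 w4=1 w2=0 w6=0 w5=0
t3.Δ1 w0=1 clk=0 w3=1 w1=1 w4=1 w2=0 w6=0 w5=0
t4.Δ0 w0=1 clk=0 w3=1 w1=1 w4=1 w2=0 w6=0 w5=0
t4.Δ1 w0=1 clk=1 w3=1 w1=1 w4=1 w2=0 w6=0 w5=0
t4.Δ2 w0=1 clk=1 w3=0 w1=1 w4=1 w2=0 w6=0 w5=0
t4.Δ3 w0=1 clk=1 w3=0 w1=1 w4=1 w2=1 w6=0 w5=0
t5.Δ0 w0=1 clk=1 w3=0 w1=1 w4=1 w2=1 w6=0 w5=0
t5.Δ1 w0=1 clk=0 w3=0 w1=1 w4=1 w2=1 w6=0 w5=0
t6.Δ0 w0=1 clk=0 w3=0 w1=1 w4=1 w2=1 w6=0 w5=0
t6.Δ1 w0=1 clk=1 w3=0 w1=1 w4=1 w2=1 w6=0 w5=0
t6.Δ2 w0=1 clk=1 w3=1 w1=1 w4=1 w2=1 w6=0 w5=0
t6.Δ3 w0=1 clk=1 w3=1 w1=1 w4=1 w2=0 w6=0 w5=0
t7.Δ0 w0=1 clk=1 w3=1 w1=1 w4=1 w2=0 w6=0 w5=0
t7.Δ1 w0=1 clk=0 w3=1 w1=1 w4=1 w2=0 w6=0 w5=0
t8.Δ0 w0=1 clk=0 w3=1 w1=1 w4=1 w2=0 w6=0 w5=0
t8.Δ1 w0=1 clk=1 w3=1 w1=1 w4=1 w2=0 w6=0 w5=0
t8.Δ2 w0=1 clk=1 w3=0 w1=1 w4=1 w2=0 w6=0 w5=0
t8.Δ3 w0=1 clk=1 w3=0 w1=1 w4=1 w2=1 w6=0 w5=0
t9.Δ0 w0=1 clk=1 w3=0 w1=1 w4=1 w2=1 w6=0 w5=0
t9.Δ1 w0=1 clk=0 w3=0 w1=1 w4=1 w2=1 w6=0 w5=0
t10.Δ0 w0=1 clk=0 w3=0 w1=1 w4=1 w2=1 w6=0 w5=0
t10.Δ1 w0=1 clk=1 w3=0 w1=1 w4=1 w2=1 w6=0 w5=0
t10.Δ2 w0=1 clk=1 w3=1 w1=1 w4=1 w2=1 w6=0 w5=0
t10.Δ3 w0=1 clk=1 w3=1 w1=1 w4=1 w2=0 w6=0 w5=0
t11.Δ0 w0=1 clk=1 w3=1 w1=1 w4=1 w2=0 w6=0 w5=0
t11.Δ1 w0=1 clk=0 w3=1 w1=1 w4=1 w2=0 w6=0 w5=0
t12.Δ0 w0=1 clk=0 w3=1 w1=1 w4=1 w2=0 w6=0 w5=0
t12.Δ1 w0=1 clk=1 w3=1 w1=1 w4=1 w2=0 w6=0 w5=0
t12.Δ2 w0=1 clk=1 w3=0 w1=1 w4=1 w2=0 w6=0 w5=0
t12.Δ3 w0=1 clk=1 w3=0 w1=1 w4=1 w2=1 w6=0 w5=0
t13.Δ0 w0=1 clk=1 w3=0 w1=1 w4=1 w2=1 w6=0 w5=0
t13.Δ1 w0=1 clk=0 w3=0 w1=1 w4=1 w2=1 w6=0 w5=0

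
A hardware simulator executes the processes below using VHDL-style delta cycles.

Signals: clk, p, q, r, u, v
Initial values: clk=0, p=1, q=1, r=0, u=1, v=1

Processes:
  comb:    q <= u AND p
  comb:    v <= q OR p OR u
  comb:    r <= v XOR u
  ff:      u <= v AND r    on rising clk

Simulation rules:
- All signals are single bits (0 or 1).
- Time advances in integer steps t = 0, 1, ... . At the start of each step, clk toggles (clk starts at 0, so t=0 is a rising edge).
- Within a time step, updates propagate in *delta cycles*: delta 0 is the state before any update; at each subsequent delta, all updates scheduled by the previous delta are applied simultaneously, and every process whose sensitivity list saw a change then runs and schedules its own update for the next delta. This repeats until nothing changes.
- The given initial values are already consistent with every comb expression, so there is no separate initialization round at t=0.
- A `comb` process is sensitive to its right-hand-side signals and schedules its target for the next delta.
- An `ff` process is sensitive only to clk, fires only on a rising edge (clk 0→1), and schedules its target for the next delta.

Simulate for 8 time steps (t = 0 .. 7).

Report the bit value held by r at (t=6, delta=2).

t=0 Δ0: u=1 p=1 clk=0 r=0 v=1 q=1
  Δ1: clk:0→1
  Δ2: u:1→0
  Δ3: r:0→1, q:1→0
  (3Δ to stable)
t=1 Δ0: u=0 p=1 clk=1 r=1 v=1 q=0
  Δ1: clk:1→0
  (1Δ to stable)
t=2 Δ0: u=0 p=1 clk=0 r=1 v=1 q=0
  Δ1: clk:0→1
  Δ2: u:0→1
  Δ3: r:1→0, q:0→1
  (3Δ to stable)
t=3 Δ0: u=1 p=1 clk=1 r=0 v=1 q=1
  Δ1: clk:1→0
  (1Δ to stable)
t=4 Δ0: u=1 p=1 clk=0 r=0 v=1 q=1
  Δ1: clk:0→1
  Δ2: u:1→0
  Δ3: r:0→1, q:1→0
  (3Δ to stable)
t=5 Δ0: u=0 p=1 clk=1 r=1 v=1 q=0
  Δ1: clk:1→0
  (1Δ to stable)
t=6 Δ0: u=0 p=1 clk=0 r=1 v=1 q=0
  Δ1: clk:0→1
  Δ2: u:0→1
  Δ3: r:1→0, q:0→1
  (3Δ to stable)
t=7 Δ0: u=1 p=1 clk=1 r=0 v=1 q=1
  Δ1: clk:1→0
  (1Δ to stable)

1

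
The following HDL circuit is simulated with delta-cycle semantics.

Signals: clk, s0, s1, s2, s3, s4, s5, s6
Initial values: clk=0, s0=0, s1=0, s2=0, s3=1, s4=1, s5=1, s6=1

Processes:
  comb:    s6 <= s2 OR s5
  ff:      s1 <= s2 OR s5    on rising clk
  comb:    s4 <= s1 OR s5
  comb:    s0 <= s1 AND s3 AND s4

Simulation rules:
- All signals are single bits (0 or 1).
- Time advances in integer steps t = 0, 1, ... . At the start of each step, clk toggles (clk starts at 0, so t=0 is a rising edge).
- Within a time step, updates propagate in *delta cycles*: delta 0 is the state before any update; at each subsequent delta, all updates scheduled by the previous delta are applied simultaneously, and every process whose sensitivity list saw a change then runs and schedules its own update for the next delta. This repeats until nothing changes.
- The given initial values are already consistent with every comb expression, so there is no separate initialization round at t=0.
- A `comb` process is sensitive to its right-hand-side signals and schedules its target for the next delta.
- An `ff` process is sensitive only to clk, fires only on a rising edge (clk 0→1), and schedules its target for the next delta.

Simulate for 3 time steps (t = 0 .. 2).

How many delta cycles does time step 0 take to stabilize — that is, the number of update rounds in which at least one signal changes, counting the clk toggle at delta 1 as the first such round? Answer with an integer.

3

[bits: clk,s4,s5,s1,s2,s3,s0,s6]
t=0: Δ0=01100101 Δ1=11100101 Δ2=11110101 Δ3=11110111 | 3Δ
t=1: Δ0=11110111 Δ1=01110111 | 1Δ
t=2: Δ0=01110111 Δ1=11110111 | 1Δ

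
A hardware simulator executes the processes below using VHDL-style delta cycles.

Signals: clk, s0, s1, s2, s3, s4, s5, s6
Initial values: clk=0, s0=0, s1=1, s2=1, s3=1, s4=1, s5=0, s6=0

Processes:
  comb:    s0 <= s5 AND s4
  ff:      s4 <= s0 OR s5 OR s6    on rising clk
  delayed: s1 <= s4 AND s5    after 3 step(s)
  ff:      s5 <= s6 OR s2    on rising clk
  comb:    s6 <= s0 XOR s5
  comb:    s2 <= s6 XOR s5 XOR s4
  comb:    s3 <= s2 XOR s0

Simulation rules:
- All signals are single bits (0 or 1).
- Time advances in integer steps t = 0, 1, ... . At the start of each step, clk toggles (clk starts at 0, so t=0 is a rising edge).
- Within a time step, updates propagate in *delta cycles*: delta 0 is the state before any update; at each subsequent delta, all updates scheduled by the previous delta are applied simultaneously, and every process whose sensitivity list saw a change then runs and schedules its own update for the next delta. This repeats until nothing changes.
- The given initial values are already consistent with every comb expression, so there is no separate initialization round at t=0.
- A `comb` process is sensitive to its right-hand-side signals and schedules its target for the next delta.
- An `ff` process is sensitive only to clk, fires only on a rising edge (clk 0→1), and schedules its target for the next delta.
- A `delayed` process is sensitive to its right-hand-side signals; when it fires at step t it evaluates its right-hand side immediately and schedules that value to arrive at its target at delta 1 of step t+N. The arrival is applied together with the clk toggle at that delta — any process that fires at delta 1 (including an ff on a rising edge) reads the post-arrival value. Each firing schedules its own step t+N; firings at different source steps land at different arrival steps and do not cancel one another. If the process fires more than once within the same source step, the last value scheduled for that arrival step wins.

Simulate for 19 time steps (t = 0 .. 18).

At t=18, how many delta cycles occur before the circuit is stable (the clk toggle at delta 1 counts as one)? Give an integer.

t0.Δ0 s6=0 s4=1 s1=1 s2=1 s3=1 s5=0 s0=0 clk=0
t0.Δ1 s6=0 s4=1 s1=1 s2=1 s3=1 s5=0 s0=0 clk=1
t0.Δ2 s6=0 s4=0 s1=1 s2=1 s3=1 s5=1 s0=0 clk=1
t0.Δ3 s6=1 s4=0 s1=1 s2=1 s3=1 s5=1 s0=0 clk=1
t0.Δ4 s6=1 s4=0 s1=1 s2=0 s3=1 s5=1 s0=0 clk=1
t0.Δ5 s6=1 s4=0 s1=1 s2=0 s3=0 s5=1 s0=0 clk=1
t1.Δ0 s6=1 s4=0 s1=1 s2=0 s3=0 s5=1 s0=0 clk=1
t1.Δ1 s6=1 s4=0 s1=1 s2=0 s3=0 s5=1 s0=0 clk=0
t2.Δ0 s6=1 s4=0 s1=1 s2=0 s3=0 s5=1 s0=0 clk=0
t2.Δ1 s6=1 s4=0 s1=1 s2=0 s3=0 s5=1 s0=0 clk=1
t2.Δ2 s6=1 s4=1 s1=1 s2=0 s3=0 s5=1 s0=0 clk=1
t2.Δ3 s6=1 s4=1 s1=1 s2=1 s3=0 s5=1 s0=1 clk=1
t2.Δ4 s6=0 s4=1 s1=1 s2=1 s3=0 s5=1 s0=1 clk=1
t2.Δ5 s6=0 s4=1 s1=1 s2=0 s3=0 s5=1 s0=1 clk=1
t2.Δ6 s6=0 s4=1 s1=1 s2=0 s3=1 s5=1 s0=1 clk=1
t3.Δ0 s6=0 s4=1 s1=1 s2=0 s3=1 s5=1 s0=1 clk=1
t3.Δ1 s6=0 s4=1 s1=0 s2=0 s3=1 s5=1 s0=1 clk=0
t4.Δ0 s6=0 s4=1 s1=0 s2=0 s3=1 s5=1 s0=1 clk=0
t4.Δ1 s6=0 s4=1 s1=0 s2=0 s3=1 s5=1 s0=1 clk=1
t4.Δ2 s6=0 s4=1 s1=0 s2=0 s3=1 s5=0 s0=1 clk=1
t4.Δ3 s6=1 s4=1 s1=0 s2=1 s3=1 s5=0 s0=0 clk=1
t4.Δ4 s6=0 s4=1 s1=0 s2=0 s3=1 s5=0 s0=0 clk=1
t4.Δ5 s6=0 s4=1 s1=0 s2=1 s3=0 s5=0 s0=0 clk=1
t4.Δ6 s6=0 s4=1 s1=0 s2=1 s3=1 s5=0 s0=0 clk=1
t5.Δ0 s6=0 s4=1 s1=0 s2=1 s3=1 s5=0 s0=0 clk=1
t5.Δ1 s6=0 s4=1 s1=1 s2=1 s3=1 s5=0 s0=0 clk=0
t6.Δ0 s6=0 s4=1 s1=1 s2=1 s3=1 s5=0 s0=0 clk=0
t6.Δ1 s6=0 s4=1 s1=1 s2=1 s3=1 s5=0 s0=0 clk=1
t6.Δ2 s6=0 s4=0 s1=1 s2=1 s3=1 s5=1 s0=0 clk=1
t6.Δ3 s6=1 s4=0 s1=1 s2=1 s3=1 s5=1 s0=0 clk=1
t6.Δ4 s6=1 s4=0 s1=1 s2=0 s3=1 s5=1 s0=0 clk=1
t6.Δ5 s6=1 s4=0 s1=1 s2=0 s3=0 s5=1 s0=0 clk=1
t7.Δ0 s6=1 s4=0 s1=1 s2=0 s3=0 s5=1 s0=0 clk=1
t7.Δ1 s6=1 s4=0 s1=0 s2=0 s3=0 s5=1 s0=0 clk=0
t8.Δ0 s6=1 s4=0 s1=0 s2=0 s3=0 s5=1 s0=0 clk=0
t8.Δ1 s6=1 s4=0 s1=0 s2=0 s3=0 s5=1 s0=0 clk=1
t8.Δ2 s6=1 s4=1 s1=0 s2=0 s3=0 s5=1 s0=0 clk=1
t8.Δ3 s6=1 s4=1 s1=0 s2=1 s3=0 s5=1 s0=1 clk=1
t8.Δ4 s6=0 s4=1 s1=0 s2=1 s3=0 s5=1 s0=1 clk=1
t8.Δ5 s6=0 s4=1 s1=0 s2=0 s3=0 s5=1 s0=1 clk=1
t8.Δ6 s6=0 s4=1 s1=0 s2=0 s3=1 s5=1 s0=1 clk=1
t9.Δ0 s6=0 s4=1 s1=0 s2=0 s3=1 s5=1 s0=1 clk=1
t9.Δ1 s6=0 s4=1 s1=0 s2=0 s3=1 s5=1 s0=1 clk=0
t10.Δ0 s6=0 s4=1 s1=0 s2=0 s3=1 s5=1 s0=1 clk=0
t10.Δ1 s6=0 s4=1 s1=0 s2=0 s3=1 s5=1 s0=1 clk=1
t10.Δ2 s6=0 s4=1 s1=0 s2=0 s3=1 s5=0 s0=1 clk=1
t10.Δ3 s6=1 s4=1 s1=0 s2=1 s3=1 s5=0 s0=0 clk=1
t10.Δ4 s6=0 s4=1 s1=0 s2=0 s3=1 s5=0 s0=0 clk=1
t10.Δ5 s6=0 s4=1 s1=0 s2=1 s3=0 s5=0 s0=0 clk=1
t10.Δ6 s6=0 s4=1 s1=0 s2=1 s3=1 s5=0 s0=0 clk=1
t11.Δ0 s6=0 s4=1 s1=0 s2=1 s3=1 s5=0 s0=0 clk=1
t11.Δ1 s6=0 s4=1 s1=1 s2=1 s3=1 s5=0 s0=0 clk=0
t12.Δ0 s6=0 s4=1 s1=1 s2=1 s3=1 s5=0 s0=0 clk=0
t12.Δ1 s6=0 s4=1 s1=1 s2=1 s3=1 s5=0 s0=0 clk=1
t12.Δ2 s6=0 s4=0 s1=1 s2=1 s3=1 s5=1 s0=0 clk=1
t12.Δ3 s6=1 s4=0 s1=1 s2=1 s3=1 s5=1 s0=0 clk=1
t12.Δ4 s6=1 s4=0 s1=1 s2=0 s3=1 s5=1 s0=0 clk=1
t12.Δ5 s6=1 s4=0 s1=1 s2=0 s3=0 s5=1 s0=0 clk=1
t13.Δ0 s6=1 s4=0 s1=1 s2=0 s3=0 s5=1 s0=0 clk=1
t13.Δ1 s6=1 s4=0 s1=0 s2=0 s3=0 s5=1 s0=0 clk=0
t14.Δ0 s6=1 s4=0 s1=0 s2=0 s3=0 s5=1 s0=0 clk=0
t14.Δ1 s6=1 s4=0 s1=0 s2=0 s3=0 s5=1 s0=0 clk=1
t14.Δ2 s6=1 s4=1 s1=0 s2=0 s3=0 s5=1 s0=0 clk=1
t14.Δ3 s6=1 s4=1 s1=0 s2=1 s3=0 s5=1 s0=1 clk=1
t14.Δ4 s6=0 s4=1 s1=0 s2=1 s3=0 s5=1 s0=1 clk=1
t14.Δ5 s6=0 s4=1 s1=0 s2=0 s3=0 s5=1 s0=1 clk=1
t14.Δ6 s6=0 s4=1 s1=0 s2=0 s3=1 s5=1 s0=1 clk=1
t15.Δ0 s6=0 s4=1 s1=0 s2=0 s3=1 s5=1 s0=1 clk=1
t15.Δ1 s6=0 s4=1 s1=0 s2=0 s3=1 s5=1 s0=1 clk=0
t16.Δ0 s6=0 s4=1 s1=0 s2=0 s3=1 s5=1 s0=1 clk=0
t16.Δ1 s6=0 s4=1 s1=0 s2=0 s3=1 s5=1 s0=1 clk=1
t16.Δ2 s6=0 s4=1 s1=0 s2=0 s3=1 s5=0 s0=1 clk=1
t16.Δ3 s6=1 s4=1 s1=0 s2=1 s3=1 s5=0 s0=0 clk=1
t16.Δ4 s6=0 s4=1 s1=0 s2=0 s3=1 s5=0 s0=0 clk=1
t16.Δ5 s6=0 s4=1 s1=0 s2=1 s3=0 s5=0 s0=0 clk=1
t16.Δ6 s6=0 s4=1 s1=0 s2=1 s3=1 s5=0 s0=0 clk=1
t17.Δ0 s6=0 s4=1 s1=0 s2=1 s3=1 s5=0 s0=0 clk=1
t17.Δ1 s6=0 s4=1 s1=1 s2=1 s3=1 s5=0 s0=0 clk=0
t18.Δ0 s6=0 s4=1 s1=1 s2=1 s3=1 s5=0 s0=0 clk=0
t18.Δ1 s6=0 s4=1 s1=1 s2=1 s3=1 s5=0 s0=0 clk=1
t18.Δ2 s6=0 s4=0 s1=1 s2=1 s3=1 s5=1 s0=0 clk=1
t18.Δ3 s6=1 s4=0 s1=1 s2=1 s3=1 s5=1 s0=0 clk=1
t18.Δ4 s6=1 s4=0 s1=1 s2=0 s3=1 s5=1 s0=0 clk=1
t18.Δ5 s6=1 s4=0 s1=1 s2=0 s3=0 s5=1 s0=0 clk=1

5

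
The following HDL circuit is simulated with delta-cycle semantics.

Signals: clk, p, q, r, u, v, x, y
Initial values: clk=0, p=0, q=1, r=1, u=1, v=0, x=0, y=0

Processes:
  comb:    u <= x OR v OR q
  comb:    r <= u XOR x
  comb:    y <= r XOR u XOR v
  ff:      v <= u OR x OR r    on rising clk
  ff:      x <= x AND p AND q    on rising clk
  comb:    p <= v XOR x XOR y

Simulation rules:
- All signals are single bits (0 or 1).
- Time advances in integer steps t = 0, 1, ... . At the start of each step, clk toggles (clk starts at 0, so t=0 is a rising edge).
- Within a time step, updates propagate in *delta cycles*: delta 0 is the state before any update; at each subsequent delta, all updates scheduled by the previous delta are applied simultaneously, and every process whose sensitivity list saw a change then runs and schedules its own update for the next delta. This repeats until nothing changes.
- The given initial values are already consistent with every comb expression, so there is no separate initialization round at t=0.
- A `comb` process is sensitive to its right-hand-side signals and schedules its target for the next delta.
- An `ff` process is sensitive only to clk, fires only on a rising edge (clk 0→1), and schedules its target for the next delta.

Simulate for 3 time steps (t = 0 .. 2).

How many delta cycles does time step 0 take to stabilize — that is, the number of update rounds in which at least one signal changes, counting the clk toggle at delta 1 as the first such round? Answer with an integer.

4

[bits: x,q,r,y,clk,p,v,u]
t=0: Δ0=01100001 Δ1=01101001 Δ2=01101011 Δ3=01111111 Δ4=01111011 | 4Δ
t=1: Δ0=01111011 Δ1=01110011 | 1Δ
t=2: Δ0=01110011 Δ1=01111011 | 1Δ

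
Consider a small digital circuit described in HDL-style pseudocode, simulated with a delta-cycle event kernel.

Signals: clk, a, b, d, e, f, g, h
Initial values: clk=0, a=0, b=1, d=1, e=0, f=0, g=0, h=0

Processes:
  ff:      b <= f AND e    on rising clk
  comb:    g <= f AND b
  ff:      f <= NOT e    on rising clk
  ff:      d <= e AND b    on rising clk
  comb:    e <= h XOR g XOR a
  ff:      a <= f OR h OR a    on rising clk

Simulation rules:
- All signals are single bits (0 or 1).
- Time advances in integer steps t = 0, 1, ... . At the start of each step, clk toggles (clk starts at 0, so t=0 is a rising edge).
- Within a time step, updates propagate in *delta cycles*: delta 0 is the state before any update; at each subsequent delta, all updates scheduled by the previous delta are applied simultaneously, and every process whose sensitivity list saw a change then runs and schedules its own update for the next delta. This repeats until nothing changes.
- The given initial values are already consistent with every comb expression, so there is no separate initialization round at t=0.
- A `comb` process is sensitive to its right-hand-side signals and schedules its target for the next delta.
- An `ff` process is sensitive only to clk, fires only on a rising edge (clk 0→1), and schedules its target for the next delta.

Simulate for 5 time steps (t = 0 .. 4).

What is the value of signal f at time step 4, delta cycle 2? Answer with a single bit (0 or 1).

0

[bits: clk,h,a,d,g,b,e,f]
t=0: Δ0=00010100 Δ1=10010100 Δ2=10000001 | 2Δ
t=1: Δ0=10000001 Δ1=00000001 | 1Δ
t=2: Δ0=00000001 Δ1=10000001 Δ2=10100001 Δ3=10100011 | 3Δ
t=3: Δ0=10100011 Δ1=00100011 | 1Δ
t=4: Δ0=00100011 Δ1=10100011 Δ2=10100110 | 2Δ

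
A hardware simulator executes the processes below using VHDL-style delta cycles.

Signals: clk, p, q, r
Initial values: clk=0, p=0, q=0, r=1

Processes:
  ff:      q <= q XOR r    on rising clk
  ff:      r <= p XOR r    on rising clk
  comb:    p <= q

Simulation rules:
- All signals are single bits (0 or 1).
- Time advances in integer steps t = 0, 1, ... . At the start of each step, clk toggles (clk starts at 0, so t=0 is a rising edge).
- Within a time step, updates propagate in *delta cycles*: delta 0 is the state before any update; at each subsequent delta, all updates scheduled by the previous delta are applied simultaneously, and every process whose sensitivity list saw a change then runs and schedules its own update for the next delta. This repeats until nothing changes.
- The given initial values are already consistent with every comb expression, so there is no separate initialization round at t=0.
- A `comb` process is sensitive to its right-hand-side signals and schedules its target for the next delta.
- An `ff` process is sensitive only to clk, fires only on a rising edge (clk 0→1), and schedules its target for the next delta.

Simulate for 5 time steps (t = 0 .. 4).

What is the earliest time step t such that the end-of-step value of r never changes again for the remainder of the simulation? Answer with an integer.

t0.Δ0 r=1 q=0 clk=0 p=0
t0.Δ1 r=1 q=0 clk=1 p=0
t0.Δ2 r=1 q=1 clk=1 p=0
t0.Δ3 r=1 q=1 clk=1 p=1
t1.Δ0 r=1 q=1 clk=1 p=1
t1.Δ1 r=1 q=1 clk=0 p=1
t2.Δ0 r=1 q=1 clk=0 p=1
t2.Δ1 r=1 q=1 clk=1 p=1
t2.Δ2 r=0 q=0 clk=1 p=1
t2.Δ3 r=0 q=0 clk=1 p=0
t3.Δ0 r=0 q=0 clk=1 p=0
t3.Δ1 r=0 q=0 clk=0 p=0
t4.Δ0 r=0 q=0 clk=0 p=0
t4.Δ1 r=0 q=0 clk=1 p=0

2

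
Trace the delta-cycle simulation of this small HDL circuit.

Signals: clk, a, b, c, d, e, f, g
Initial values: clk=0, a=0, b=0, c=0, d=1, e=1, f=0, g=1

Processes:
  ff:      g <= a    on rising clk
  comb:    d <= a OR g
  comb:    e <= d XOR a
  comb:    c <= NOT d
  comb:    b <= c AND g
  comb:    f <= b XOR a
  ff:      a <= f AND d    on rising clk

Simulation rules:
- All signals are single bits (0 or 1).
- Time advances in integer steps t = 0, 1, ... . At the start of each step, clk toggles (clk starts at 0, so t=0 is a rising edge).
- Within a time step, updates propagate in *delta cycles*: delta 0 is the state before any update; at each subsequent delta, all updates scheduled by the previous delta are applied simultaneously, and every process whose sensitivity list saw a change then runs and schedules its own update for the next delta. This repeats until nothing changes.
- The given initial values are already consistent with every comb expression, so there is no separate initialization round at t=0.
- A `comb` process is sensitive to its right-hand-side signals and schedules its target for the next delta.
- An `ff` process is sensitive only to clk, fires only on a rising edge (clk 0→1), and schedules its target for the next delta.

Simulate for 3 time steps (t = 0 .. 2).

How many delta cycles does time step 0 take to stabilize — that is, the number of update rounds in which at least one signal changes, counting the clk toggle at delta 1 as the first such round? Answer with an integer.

4

t=0 Δ0: a=0 c=0 b=0 e=1 d=1 f=0 clk=0 g=1
  Δ1: clk:0→1
  Δ2: g:1→0
  Δ3: d:1→0
  Δ4: c:0→1, e:1→0
  (4Δ to stable)
t=1 Δ0: a=0 c=1 b=0 e=0 d=0 f=0 clk=1 g=0
  Δ1: clk:1→0
  (1Δ to stable)
t=2 Δ0: a=0 c=1 b=0 e=0 d=0 f=0 clk=0 g=0
  Δ1: clk:0→1
  (1Δ to stable)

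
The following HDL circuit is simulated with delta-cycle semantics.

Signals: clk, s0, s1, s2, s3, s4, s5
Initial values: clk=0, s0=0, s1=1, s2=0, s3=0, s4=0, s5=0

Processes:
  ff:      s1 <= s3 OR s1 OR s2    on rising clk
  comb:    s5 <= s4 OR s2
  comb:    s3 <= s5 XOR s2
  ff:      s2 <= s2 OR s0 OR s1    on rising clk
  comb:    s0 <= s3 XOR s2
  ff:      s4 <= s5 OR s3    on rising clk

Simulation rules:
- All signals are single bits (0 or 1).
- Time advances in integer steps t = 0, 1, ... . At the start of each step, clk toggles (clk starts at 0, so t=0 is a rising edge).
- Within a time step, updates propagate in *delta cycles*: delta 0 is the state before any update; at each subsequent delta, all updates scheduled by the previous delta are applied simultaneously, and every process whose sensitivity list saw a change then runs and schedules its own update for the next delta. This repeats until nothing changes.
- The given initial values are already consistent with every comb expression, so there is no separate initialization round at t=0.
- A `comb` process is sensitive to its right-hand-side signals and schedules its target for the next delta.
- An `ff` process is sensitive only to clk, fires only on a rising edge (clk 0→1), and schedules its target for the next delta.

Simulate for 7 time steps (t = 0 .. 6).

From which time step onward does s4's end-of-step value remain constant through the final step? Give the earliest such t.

[bits: s2,s4,s5,s3,clk,s0,s1]
t=0: Δ0=0000001 Δ1=0000101 Δ2=1000101 Δ3=1011111 Δ4=1010101 Δ5=1010111 | 5Δ
t=1: Δ0=1010111 Δ1=1010011 | 1Δ
t=2: Δ0=1010011 Δ1=1010111 Δ2=1110111 | 2Δ
t=3: Δ0=1110111 Δ1=1110011 | 1Δ
t=4: Δ0=1110011 Δ1=1110111 | 1Δ
t=5: Δ0=1110111 Δ1=1110011 | 1Δ
t=6: Δ0=1110011 Δ1=1110111 | 1Δ

2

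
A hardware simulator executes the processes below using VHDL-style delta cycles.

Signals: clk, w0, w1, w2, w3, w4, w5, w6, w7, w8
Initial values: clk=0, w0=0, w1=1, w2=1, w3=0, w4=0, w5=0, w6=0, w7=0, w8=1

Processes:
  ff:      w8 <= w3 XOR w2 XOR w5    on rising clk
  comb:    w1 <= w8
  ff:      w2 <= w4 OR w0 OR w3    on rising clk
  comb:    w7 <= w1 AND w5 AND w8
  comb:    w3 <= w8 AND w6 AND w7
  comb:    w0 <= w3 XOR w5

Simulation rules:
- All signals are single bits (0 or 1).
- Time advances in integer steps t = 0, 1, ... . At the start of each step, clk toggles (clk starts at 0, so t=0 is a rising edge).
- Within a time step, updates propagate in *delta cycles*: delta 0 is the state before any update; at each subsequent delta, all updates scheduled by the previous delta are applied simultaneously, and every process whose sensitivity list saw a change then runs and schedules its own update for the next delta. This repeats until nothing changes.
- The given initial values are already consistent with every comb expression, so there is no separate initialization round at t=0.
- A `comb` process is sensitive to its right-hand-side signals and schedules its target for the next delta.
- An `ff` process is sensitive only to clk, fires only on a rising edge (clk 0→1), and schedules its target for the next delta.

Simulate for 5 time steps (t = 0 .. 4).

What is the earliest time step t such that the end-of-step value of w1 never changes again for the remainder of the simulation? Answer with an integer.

t=0 Δ0: w2=1 w4=0 w6=0 w0=0 clk=0 w1=1 w8=1 w5=0 w3=0 w7=0
  Δ1: clk:0→1
  Δ2: w2:1→0
  (2Δ to stable)
t=1 Δ0: w2=0 w4=0 w6=0 w0=0 clk=1 w1=1 w8=1 w5=0 w3=0 w7=0
  Δ1: clk:1→0
  (1Δ to stable)
t=2 Δ0: w2=0 w4=0 w6=0 w0=0 clk=0 w1=1 w8=1 w5=0 w3=0 w7=0
  Δ1: clk:0→1
  Δ2: w8:1→0
  Δ3: w1:1→0
  (3Δ to stable)
t=3 Δ0: w2=0 w4=0 w6=0 w0=0 clk=1 w1=0 w8=0 w5=0 w3=0 w7=0
  Δ1: clk:1→0
  (1Δ to stable)
t=4 Δ0: w2=0 w4=0 w6=0 w0=0 clk=0 w1=0 w8=0 w5=0 w3=0 w7=0
  Δ1: clk:0→1
  (1Δ to stable)

2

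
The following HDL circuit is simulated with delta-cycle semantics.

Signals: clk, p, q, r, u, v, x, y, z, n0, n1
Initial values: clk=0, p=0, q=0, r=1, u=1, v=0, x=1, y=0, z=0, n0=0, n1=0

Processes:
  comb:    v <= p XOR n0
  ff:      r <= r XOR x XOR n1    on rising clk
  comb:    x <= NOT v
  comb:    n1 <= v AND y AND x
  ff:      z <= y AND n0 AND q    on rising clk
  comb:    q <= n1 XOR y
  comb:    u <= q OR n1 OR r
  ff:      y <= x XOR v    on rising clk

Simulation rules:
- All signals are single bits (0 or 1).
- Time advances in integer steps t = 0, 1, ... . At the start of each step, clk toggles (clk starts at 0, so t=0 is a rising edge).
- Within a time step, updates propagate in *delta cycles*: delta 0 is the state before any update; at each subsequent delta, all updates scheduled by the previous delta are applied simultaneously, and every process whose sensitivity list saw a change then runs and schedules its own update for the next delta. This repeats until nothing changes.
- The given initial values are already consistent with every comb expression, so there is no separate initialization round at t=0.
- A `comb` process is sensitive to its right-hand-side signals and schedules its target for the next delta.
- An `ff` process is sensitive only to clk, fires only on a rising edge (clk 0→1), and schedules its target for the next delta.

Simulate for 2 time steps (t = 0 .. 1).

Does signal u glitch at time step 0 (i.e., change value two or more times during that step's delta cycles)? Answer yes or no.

yes

[bits: z,r,clk,y,v,n1,x,p,n0,q,u]
t=0: Δ0=01000010001 Δ1=01100010001 Δ2=00110010001 Δ3=00110010010 Δ4=00110010011 | 4Δ
t=1: Δ0=00110010011 Δ1=00010010011 | 1Δ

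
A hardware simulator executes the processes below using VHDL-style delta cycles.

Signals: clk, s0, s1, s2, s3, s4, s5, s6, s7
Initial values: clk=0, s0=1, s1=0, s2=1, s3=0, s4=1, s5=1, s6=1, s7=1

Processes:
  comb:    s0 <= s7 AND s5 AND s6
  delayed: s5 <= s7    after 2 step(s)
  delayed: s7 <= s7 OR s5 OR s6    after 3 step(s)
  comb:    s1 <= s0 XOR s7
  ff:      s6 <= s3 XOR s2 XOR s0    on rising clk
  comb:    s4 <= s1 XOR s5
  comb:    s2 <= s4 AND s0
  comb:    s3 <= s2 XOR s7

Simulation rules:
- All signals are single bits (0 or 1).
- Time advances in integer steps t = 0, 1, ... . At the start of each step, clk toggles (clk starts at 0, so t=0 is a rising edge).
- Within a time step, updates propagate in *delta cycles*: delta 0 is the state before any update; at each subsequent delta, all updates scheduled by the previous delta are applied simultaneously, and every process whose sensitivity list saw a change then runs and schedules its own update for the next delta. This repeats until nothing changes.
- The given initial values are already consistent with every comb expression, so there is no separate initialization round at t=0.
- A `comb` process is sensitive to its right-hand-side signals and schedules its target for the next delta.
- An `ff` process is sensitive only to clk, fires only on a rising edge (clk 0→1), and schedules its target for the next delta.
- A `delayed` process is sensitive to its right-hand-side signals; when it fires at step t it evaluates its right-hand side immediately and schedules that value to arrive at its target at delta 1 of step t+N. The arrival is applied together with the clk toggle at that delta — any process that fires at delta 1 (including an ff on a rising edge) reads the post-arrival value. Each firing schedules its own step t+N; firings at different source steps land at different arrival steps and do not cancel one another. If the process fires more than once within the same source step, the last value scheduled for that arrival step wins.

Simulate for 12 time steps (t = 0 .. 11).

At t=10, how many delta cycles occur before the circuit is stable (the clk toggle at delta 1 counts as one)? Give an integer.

7

t0.Δ0 s5=1 s3=0 s1=0 s4=1 s2=1 s7=1 s6=1 s0=1 clk=0
t0.Δ1 s5=1 s3=0 s1=0 s4=1 s2=1 s7=1 s6=1 s0=1 clk=1
t0.Δ2 s5=1 s3=0 s1=0 s4=1 s2=1 s7=1 s6=0 s0=1 clk=1
t0.Δ3 s5=1 s3=0 s1=0 s4=1 s2=1 s7=1 s6=0 s0=0 clk=1
t0.Δ4 s5=1 s3=0 s1=1 s4=1 s2=0 s7=1 s6=0 s0=0 clk=1
t0.Δ5 s5=1 s3=1 s1=1 s4=0 s2=0 s7=1 s6=0 s0=0 clk=1
t1.Δ0 s5=1 s3=1 s1=1 s4=0 s2=0 s7=1 s6=0 s0=0 clk=1
t1.Δ1 s5=1 s3=1 s1=1 s4=0 s2=0 s7=1 s6=0 s0=0 clk=0
t2.Δ0 s5=1 s3=1 s1=1 s4=0 s2=0 s7=1 s6=0 s0=0 clk=0
t2.Δ1 s5=1 s3=1 s1=1 s4=0 s2=0 s7=1 s6=0 s0=0 clk=1
t2.Δ2 s5=1 s3=1 s1=1 s4=0 s2=0 s7=1 s6=1 s0=0 clk=1
t2.Δ3 s5=1 s3=1 s1=1 s4=0 s2=0 s7=1 s6=1 s0=1 clk=1
t2.Δ4 s5=1 s3=1 s1=0 s4=0 s2=0 s7=1 s6=1 s0=1 clk=1
t2.Δ5 s5=1 s3=1 s1=0 s4=1 s2=0 s7=1 s6=1 s0=1 clk=1
t2.Δ6 s5=1 s3=1 s1=0 s4=1 s2=1 s7=1 s6=1 s0=1 clk=1
t2.Δ7 s5=1 s3=0 s1=0 s4=1 s2=1 s7=1 s6=1 s0=1 clk=1
t3.Δ0 s5=1 s3=0 s1=0 s4=1 s2=1 s7=1 s6=1 s0=1 clk=1
t3.Δ1 s5=1 s3=0 s1=0 s4=1 s2=1 s7=1 s6=1 s0=1 clk=0
t4.Δ0 s5=1 s3=0 s1=0 s4=1 s2=1 s7=1 s6=1 s0=1 clk=0
t4.Δ1 s5=1 s3=0 s1=0 s4=1 s2=1 s7=1 s6=1 s0=1 clk=1
t4.Δ2 s5=1 s3=0 s1=0 s4=1 s2=1 s7=1 s6=0 s0=1 clk=1
t4.Δ3 s5=1 s3=0 s1=0 s4=1 s2=1 s7=1 s6=0 s0=0 clk=1
t4.Δ4 s5=1 s3=0 s1=1 s4=1 s2=0 s7=1 s6=0 s0=0 clk=1
t4.Δ5 s5=1 s3=1 s1=1 s4=0 s2=0 s7=1 s6=0 s0=0 clk=1
t5.Δ0 s5=1 s3=1 s1=1 s4=0 s2=0 s7=1 s6=0 s0=0 clk=1
t5.Δ1 s5=1 s3=1 s1=1 s4=0 s2=0 s7=1 s6=0 s0=0 clk=0
t6.Δ0 s5=1 s3=1 s1=1 s4=0 s2=0 s7=1 s6=0 s0=0 clk=0
t6.Δ1 s5=1 s3=1 s1=1 s4=0 s2=0 s7=1 s6=0 s0=0 clk=1
t6.Δ2 s5=1 s3=1 s1=1 s4=0 s2=0 s7=1 s6=1 s0=0 clk=1
t6.Δ3 s5=1 s3=1 s1=1 s4=0 s2=0 s7=1 s6=1 s0=1 clk=1
t6.Δ4 s5=1 s3=1 s1=0 s4=0 s2=0 s7=1 s6=1 s0=1 clk=1
t6.Δ5 s5=1 s3=1 s1=0 s4=1 s2=0 s7=1 s6=1 s0=1 clk=1
t6.Δ6 s5=1 s3=1 s1=0 s4=1 s2=1 s7=1 s6=1 s0=1 clk=1
t6.Δ7 s5=1 s3=0 s1=0 s4=1 s2=1 s7=1 s6=1 s0=1 clk=1
t7.Δ0 s5=1 s3=0 s1=0 s4=1 s2=1 s7=1 s6=1 s0=1 clk=1
t7.Δ1 s5=1 s3=0 s1=0 s4=1 s2=1 s7=1 s6=1 s0=1 clk=0
t8.Δ0 s5=1 s3=0 s1=0 s4=1 s2=1 s7=1 s6=1 s0=1 clk=0
t8.Δ1 s5=1 s3=0 s1=0 s4=1 s2=1 s7=1 s6=1 s0=1 clk=1
t8.Δ2 s5=1 s3=0 s1=0 s4=1 s2=1 s7=1 s6=0 s0=1 clk=1
t8.Δ3 s5=1 s3=0 s1=0 s4=1 s2=1 s7=1 s6=0 s0=0 clk=1
t8.Δ4 s5=1 s3=0 s1=1 s4=1 s2=0 s7=1 s6=0 s0=0 clk=1
t8.Δ5 s5=1 s3=1 s1=1 s4=0 s2=0 s7=1 s6=0 s0=0 clk=1
t9.Δ0 s5=1 s3=1 s1=1 s4=0 s2=0 s7=1 s6=0 s0=0 clk=1
t9.Δ1 s5=1 s3=1 s1=1 s4=0 s2=0 s7=1 s6=0 s0=0 clk=0
t10.Δ0 s5=1 s3=1 s1=1 s4=0 s2=0 s7=1 s6=0 s0=0 clk=0
t10.Δ1 s5=1 s3=1 s1=1 s4=0 s2=0 s7=1 s6=0 s0=0 clk=1
t10.Δ2 s5=1 s3=1 s1=1 s4=0 s2=0 s7=1 s6=1 s0=0 clk=1
t10.Δ3 s5=1 s3=1 s1=1 s4=0 s2=0 s7=1 s6=1 s0=1 clk=1
t10.Δ4 s5=1 s3=1 s1=0 s4=0 s2=0 s7=1 s6=1 s0=1 clk=1
t10.Δ5 s5=1 s3=1 s1=0 s4=1 s2=0 s7=1 s6=1 s0=1 clk=1
t10.Δ6 s5=1 s3=1 s1=0 s4=1 s2=1 s7=1 s6=1 s0=1 clk=1
t10.Δ7 s5=1 s3=0 s1=0 s4=1 s2=1 s7=1 s6=1 s0=1 clk=1
t11.Δ0 s5=1 s3=0 s1=0 s4=1 s2=1 s7=1 s6=1 s0=1 clk=1
t11.Δ1 s5=1 s3=0 s1=0 s4=1 s2=1 s7=1 s6=1 s0=1 clk=0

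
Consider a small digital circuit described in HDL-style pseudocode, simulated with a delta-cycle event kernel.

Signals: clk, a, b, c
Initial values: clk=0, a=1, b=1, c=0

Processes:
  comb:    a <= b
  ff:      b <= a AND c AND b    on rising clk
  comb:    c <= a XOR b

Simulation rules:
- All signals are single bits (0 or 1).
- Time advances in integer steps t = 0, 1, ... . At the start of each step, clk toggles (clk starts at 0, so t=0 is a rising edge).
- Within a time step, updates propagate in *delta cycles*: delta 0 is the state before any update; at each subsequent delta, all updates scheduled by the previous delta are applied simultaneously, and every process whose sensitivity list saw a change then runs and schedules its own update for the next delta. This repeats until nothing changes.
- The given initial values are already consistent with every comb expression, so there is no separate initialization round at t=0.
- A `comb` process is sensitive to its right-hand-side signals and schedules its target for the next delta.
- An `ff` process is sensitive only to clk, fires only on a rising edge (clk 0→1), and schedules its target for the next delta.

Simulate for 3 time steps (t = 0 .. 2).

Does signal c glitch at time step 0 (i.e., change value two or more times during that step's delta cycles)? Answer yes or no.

yes

t=0 Δ0: c=0 a=1 clk=0 b=1
  Δ1: clk:0→1
  Δ2: b:1→0
  Δ3: c:0→1, a:1→0
  Δ4: c:1→0
  (4Δ to stable)
t=1 Δ0: c=0 a=0 clk=1 b=0
  Δ1: clk:1→0
  (1Δ to stable)
t=2 Δ0: c=0 a=0 clk=0 b=0
  Δ1: clk:0→1
  (1Δ to stable)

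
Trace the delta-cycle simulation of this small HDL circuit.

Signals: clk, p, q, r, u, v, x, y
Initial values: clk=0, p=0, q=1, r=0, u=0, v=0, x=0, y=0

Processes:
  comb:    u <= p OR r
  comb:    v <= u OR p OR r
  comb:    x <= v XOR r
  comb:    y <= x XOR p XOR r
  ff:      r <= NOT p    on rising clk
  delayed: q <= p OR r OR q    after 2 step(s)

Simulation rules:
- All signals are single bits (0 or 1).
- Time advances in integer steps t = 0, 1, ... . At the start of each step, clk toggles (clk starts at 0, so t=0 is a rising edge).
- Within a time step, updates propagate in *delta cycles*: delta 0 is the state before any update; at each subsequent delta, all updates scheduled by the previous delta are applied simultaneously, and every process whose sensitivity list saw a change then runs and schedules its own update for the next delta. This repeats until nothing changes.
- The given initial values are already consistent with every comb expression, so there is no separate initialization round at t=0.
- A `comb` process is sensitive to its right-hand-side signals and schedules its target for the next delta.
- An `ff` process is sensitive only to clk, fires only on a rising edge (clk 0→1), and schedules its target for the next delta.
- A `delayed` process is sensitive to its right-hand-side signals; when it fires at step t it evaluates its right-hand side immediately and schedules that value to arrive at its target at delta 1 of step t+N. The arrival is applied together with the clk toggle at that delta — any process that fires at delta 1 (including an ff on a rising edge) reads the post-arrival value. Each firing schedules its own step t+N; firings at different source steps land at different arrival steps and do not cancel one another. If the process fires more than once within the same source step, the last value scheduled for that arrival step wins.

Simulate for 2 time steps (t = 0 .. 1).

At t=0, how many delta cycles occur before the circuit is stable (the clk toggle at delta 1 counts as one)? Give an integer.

5

t0.Δ0 u=0 y=0 x=0 r=0 clk=0 v=0 q=1 p=0
t0.Δ1 u=0 y=0 x=0 r=0 clk=1 v=0 q=1 p=0
t0.Δ2 u=0 y=0 x=0 r=1 clk=1 v=0 q=1 p=0
t0.Δ3 u=1 y=1 x=1 r=1 clk=1 v=1 q=1 p=0
t0.Δ4 u=1 y=0 x=0 r=1 clk=1 v=1 q=1 p=0
t0.Δ5 u=1 y=1 x=0 r=1 clk=1 v=1 q=1 p=0
t1.Δ0 u=1 y=1 x=0 r=1 clk=1 v=1 q=1 p=0
t1.Δ1 u=1 y=1 x=0 r=1 clk=0 v=1 q=1 p=0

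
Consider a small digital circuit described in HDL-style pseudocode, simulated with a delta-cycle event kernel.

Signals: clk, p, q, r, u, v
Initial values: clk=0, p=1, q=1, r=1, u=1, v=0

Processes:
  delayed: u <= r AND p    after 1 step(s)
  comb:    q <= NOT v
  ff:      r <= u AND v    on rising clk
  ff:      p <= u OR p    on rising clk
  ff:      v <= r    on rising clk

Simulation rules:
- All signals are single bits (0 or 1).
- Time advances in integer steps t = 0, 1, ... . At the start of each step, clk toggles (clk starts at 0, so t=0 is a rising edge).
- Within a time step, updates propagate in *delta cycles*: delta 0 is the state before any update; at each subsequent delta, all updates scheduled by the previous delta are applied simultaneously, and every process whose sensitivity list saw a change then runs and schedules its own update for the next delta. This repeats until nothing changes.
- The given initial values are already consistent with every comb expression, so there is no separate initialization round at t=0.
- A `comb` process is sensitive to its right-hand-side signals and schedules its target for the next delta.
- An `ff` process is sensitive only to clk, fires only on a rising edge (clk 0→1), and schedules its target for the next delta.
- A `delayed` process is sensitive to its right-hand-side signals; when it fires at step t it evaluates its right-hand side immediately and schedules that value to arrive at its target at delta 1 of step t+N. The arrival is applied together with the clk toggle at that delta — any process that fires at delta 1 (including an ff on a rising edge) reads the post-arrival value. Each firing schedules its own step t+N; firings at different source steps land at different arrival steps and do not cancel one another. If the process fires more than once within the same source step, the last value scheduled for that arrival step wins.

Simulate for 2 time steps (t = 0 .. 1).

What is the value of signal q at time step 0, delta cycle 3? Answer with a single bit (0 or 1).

0

t=0 Δ0: r=1 clk=0 u=1 v=0 q=1 p=1
  Δ1: clk:0→1
  Δ2: r:1→0, v:0→1
  Δ3: q:1→0
  (3Δ to stable)
t=1 Δ0: r=0 clk=1 u=1 v=1 q=0 p=1
  Δ1: clk:1→0, u:1→0
  (1Δ to stable)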